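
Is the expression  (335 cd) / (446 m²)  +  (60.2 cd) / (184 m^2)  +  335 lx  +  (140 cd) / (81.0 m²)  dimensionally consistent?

Yes

Expand each in SI base units:
  (335 cd) / (446 m²):  [cd] / [m²] = m⁻²·cd
  (60.2 cd) / (184 m^2):  [cd] / [m²] = m⁻²·cd
  335 lx:  lx = lm·m⁻² = m⁻²·cd
  (140 cd) / (81.0 m²):  [cd] / [m²] = m⁻²·cd
Every term reduces to m⁻²·cd.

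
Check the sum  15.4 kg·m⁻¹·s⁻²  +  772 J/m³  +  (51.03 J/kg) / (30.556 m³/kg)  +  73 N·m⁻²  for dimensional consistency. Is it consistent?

Yes

Expand each in SI base units:
  15.4 kg·m⁻¹·s⁻²:  kg·m⁻¹·s⁻²
  772 J/m³:  J·m⁻³ = N·m·m⁻³ = kg·m⁻¹·s⁻²
  (51.03 J/kg) / (30.556 m³/kg):  [m²·s⁻²] / [kg⁻¹·m³] = kg·m⁻¹·s⁻²
  73 N·m⁻²:  N·m⁻² = kg·m·s⁻²·m⁻² = kg·m⁻¹·s⁻²
Every term reduces to kg·m⁻¹·s⁻².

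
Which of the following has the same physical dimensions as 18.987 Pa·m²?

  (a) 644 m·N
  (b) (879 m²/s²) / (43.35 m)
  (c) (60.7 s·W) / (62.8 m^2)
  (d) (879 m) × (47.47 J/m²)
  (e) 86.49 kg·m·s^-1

(d)

Reference: Pa·m² = N·m⁻²·m² = kg·m·s⁻².
Each option:
  (a) N·m = kg·m·s⁻²·m = kg·m²·s⁻²
  (b) [m²·s⁻²] / [m] = m·s⁻²
  (c) [kg·m²·s⁻²] / [m²] = kg·s⁻²
  (d) [m] · [kg·s⁻²] = kg·m·s⁻²  ← same
  (e) kg·m·s⁻¹
Only (d) matches kg·m·s⁻².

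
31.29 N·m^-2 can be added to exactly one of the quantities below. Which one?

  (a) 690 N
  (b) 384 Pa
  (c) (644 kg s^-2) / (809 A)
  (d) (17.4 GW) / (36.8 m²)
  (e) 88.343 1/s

Reference: N·m⁻² = kg·m·s⁻²·m⁻² = kg·m⁻¹·s⁻².
Each option:
  (a) N = kg·m·s⁻²
  (b) Pa = N·m⁻² = kg·m⁻¹·s⁻²  ← same
  (c) [kg·s⁻²] / [A] = kg·s⁻²·A⁻¹
  (d) [kg·m²·s⁻³] / [m²] = kg·s⁻³
  (e) s⁻¹
Only (b) matches kg·m⁻¹·s⁻².

(b)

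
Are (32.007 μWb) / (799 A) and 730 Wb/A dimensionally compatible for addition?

Dimensions:
  (32.007 μWb) / (799 A):  [kg·m²·s⁻²·A⁻¹] / [A] = kg·m²·s⁻²·A⁻²
  730 Wb/A:  Wb·A⁻¹ = V·s·A⁻¹ = kg·m²·s⁻²·A⁻²
Both are kg·m²·s⁻²·A⁻², so they have the same dimensions and can be added.

Yes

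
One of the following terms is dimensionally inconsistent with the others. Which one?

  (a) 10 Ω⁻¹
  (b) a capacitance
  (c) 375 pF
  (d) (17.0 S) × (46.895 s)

(a)

Dimensions:
  (a) Ω⁻¹ = (V·A⁻¹)⁻¹ = kg⁻¹·m⁻²·s³·A²
  (b) [capacitance] = kg⁻¹·m⁻²·s⁴·A²
  (c) F = C·V⁻¹ = kg⁻¹·m⁻²·s⁴·A²
  (d) [kg⁻¹·m⁻²·s³·A²] · [s] = kg⁻¹·m⁻²·s⁴·A²
All reduce to kg⁻¹·m⁻²·s⁴·A² except (a), which is kg⁻¹·m⁻²·s³·A².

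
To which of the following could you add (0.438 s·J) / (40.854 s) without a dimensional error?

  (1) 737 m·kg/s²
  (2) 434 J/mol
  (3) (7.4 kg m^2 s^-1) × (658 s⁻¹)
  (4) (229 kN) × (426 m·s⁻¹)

(3)

Reference: [kg·m²·s⁻¹] / [s] = kg·m²·s⁻².
Each option:
  (1) kg·m·s⁻²
  (2) J·mol⁻¹ = N·m·mol⁻¹ = kg·m²·s⁻²·mol⁻¹
  (3) [kg·m²·s⁻¹] · [s⁻¹] = kg·m²·s⁻²  ← same
  (4) [kg·m·s⁻²] · [m·s⁻¹] = kg·m²·s⁻³
Only (3) matches kg·m²·s⁻².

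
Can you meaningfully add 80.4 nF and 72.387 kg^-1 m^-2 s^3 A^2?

Dimensions:
  80.4 nF:  F = C·V⁻¹ = kg⁻¹·m⁻²·s⁴·A²
  72.387 kg^-1 m^-2 s^3 A^2:  kg⁻¹·m⁻²·s³·A²
kg⁻¹·m⁻²·s⁴·A² ≠ kg⁻¹·m⁻²·s³·A², so they cannot be added.

No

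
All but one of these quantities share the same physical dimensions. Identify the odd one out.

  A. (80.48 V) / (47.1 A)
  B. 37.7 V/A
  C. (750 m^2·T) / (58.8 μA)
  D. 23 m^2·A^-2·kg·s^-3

C.

Expand each in SI base units:
  A. [kg·m²·s⁻³·A⁻¹] / [A] = kg·m²·s⁻³·A⁻²
  B. V·A⁻¹ = J·C⁻¹·A⁻¹ = kg·m²·s⁻³·A⁻²
  C. [kg·m²·s⁻²·A⁻¹] / [A] = kg·m²·s⁻²·A⁻²
  D. kg·m²·s⁻³·A⁻²
All reduce to kg·m²·s⁻³·A⁻² except C., which is kg·m²·s⁻²·A⁻².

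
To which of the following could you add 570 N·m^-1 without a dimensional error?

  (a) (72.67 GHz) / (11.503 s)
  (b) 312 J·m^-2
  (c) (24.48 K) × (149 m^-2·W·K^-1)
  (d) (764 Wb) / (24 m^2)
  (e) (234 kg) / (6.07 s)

Reference: N·m⁻¹ = kg·m·s⁻²·m⁻¹ = kg·s⁻².
Each option:
  (a) [s⁻¹] / [s] = s⁻²
  (b) J·m⁻² = N·m·m⁻² = kg·s⁻²  ← same
  (c) [K] · [kg·s⁻³·K⁻¹] = kg·s⁻³
  (d) [kg·m²·s⁻²·A⁻¹] / [m²] = kg·s⁻²·A⁻¹
  (e) [kg] / [s] = kg·s⁻¹
Only (b) matches kg·s⁻².

(b)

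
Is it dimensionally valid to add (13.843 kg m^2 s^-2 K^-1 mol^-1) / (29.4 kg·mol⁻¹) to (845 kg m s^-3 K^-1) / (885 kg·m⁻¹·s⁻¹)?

Yes

In SI base units:
  (13.843 kg m^2 s^-2 K^-1 mol^-1) / (29.4 kg·mol⁻¹):  [kg·m²·s⁻²·K⁻¹·mol⁻¹] / [kg·mol⁻¹] = m²·s⁻²·K⁻¹
  (845 kg m s^-3 K^-1) / (885 kg·m⁻¹·s⁻¹):  [kg·m·s⁻³·K⁻¹] / [kg·m⁻¹·s⁻¹] = m²·s⁻²·K⁻¹
Both are m²·s⁻²·K⁻¹, so they have the same dimensions and can be added.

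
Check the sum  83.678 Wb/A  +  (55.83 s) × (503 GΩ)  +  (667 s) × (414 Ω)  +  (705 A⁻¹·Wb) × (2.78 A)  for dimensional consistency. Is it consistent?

No

Work out the base dimensions of each:
  83.678 Wb/A:  Wb·A⁻¹ = V·s·A⁻¹ = kg·m²·s⁻²·A⁻²
  (55.83 s) × (503 GΩ):  [s] · [kg·m²·s⁻³·A⁻²] = kg·m²·s⁻²·A⁻²
  (667 s) × (414 Ω):  [s] · [kg·m²·s⁻³·A⁻²] = kg·m²·s⁻²·A⁻²
  (705 A⁻¹·Wb) × (2.78 A):  [kg·m²·s⁻²·A⁻²] · [A] = kg·m²·s⁻²·A⁻¹
The terms do not share a single dimension (kg·m²·s⁻²·A⁻² vs kg·m²·s⁻²·A⁻¹).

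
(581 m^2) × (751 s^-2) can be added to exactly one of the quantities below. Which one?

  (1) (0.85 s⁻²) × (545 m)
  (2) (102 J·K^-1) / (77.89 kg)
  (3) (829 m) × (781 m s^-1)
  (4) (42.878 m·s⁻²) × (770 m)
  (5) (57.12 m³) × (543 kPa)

Reference: [m²] · [s⁻²] = m²·s⁻².
Each option:
  (1) [s⁻²] · [m] = m·s⁻²
  (2) [kg·m²·s⁻²·K⁻¹] / [kg] = m²·s⁻²·K⁻¹
  (3) [m] · [m·s⁻¹] = m²·s⁻¹
  (4) [m·s⁻²] · [m] = m²·s⁻²  ← same
  (5) [m³] · [kg·m⁻¹·s⁻²] = kg·m²·s⁻²
Only (4) matches m²·s⁻².

(4)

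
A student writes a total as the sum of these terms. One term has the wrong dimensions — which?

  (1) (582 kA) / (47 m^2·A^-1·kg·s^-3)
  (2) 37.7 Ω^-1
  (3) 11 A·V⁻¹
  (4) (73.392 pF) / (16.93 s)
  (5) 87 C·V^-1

(5)

In SI base units:
  (1) [A] / [kg·m²·s⁻³·A⁻¹] = kg⁻¹·m⁻²·s³·A²
  (2) Ω⁻¹ = (V·A⁻¹)⁻¹ = kg⁻¹·m⁻²·s³·A²
  (3) A·V⁻¹ = A·(J·C⁻¹)⁻¹ = kg⁻¹·m⁻²·s³·A²
  (4) [kg⁻¹·m⁻²·s⁴·A²] / [s] = kg⁻¹·m⁻²·s³·A²
  (5) C·V⁻¹ = s·A·(J·C⁻¹)⁻¹ = kg⁻¹·m⁻²·s⁴·A²
All reduce to kg⁻¹·m⁻²·s³·A² except (5), which is kg⁻¹·m⁻²·s⁴·A².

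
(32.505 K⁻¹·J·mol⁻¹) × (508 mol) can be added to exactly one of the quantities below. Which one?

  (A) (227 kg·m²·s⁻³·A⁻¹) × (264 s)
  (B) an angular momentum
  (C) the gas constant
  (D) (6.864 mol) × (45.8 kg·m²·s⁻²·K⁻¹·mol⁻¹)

(D)

Reference: [kg·m²·s⁻²·K⁻¹·mol⁻¹] · [mol] = kg·m²·s⁻²·K⁻¹.
Each option:
  (A) [kg·m²·s⁻³·A⁻¹] · [s] = kg·m²·s⁻²·A⁻¹
  (B) [angular momentum] = kg·m²·s⁻¹
  (C) [gas constant] = kg·m²·s⁻²·K⁻¹·mol⁻¹
  (D) [mol] · [kg·m²·s⁻²·K⁻¹·mol⁻¹] = kg·m²·s⁻²·K⁻¹  ← same
Only (D) matches kg·m²·s⁻²·K⁻¹.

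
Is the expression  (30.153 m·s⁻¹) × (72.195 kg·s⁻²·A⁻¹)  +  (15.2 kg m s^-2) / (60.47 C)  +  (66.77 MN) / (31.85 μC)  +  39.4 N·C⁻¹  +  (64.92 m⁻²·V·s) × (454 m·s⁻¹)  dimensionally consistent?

Expand each in SI base units:
  (30.153 m·s⁻¹) × (72.195 kg·s⁻²·A⁻¹):  [m·s⁻¹] · [kg·s⁻²·A⁻¹] = kg·m·s⁻³·A⁻¹
  (15.2 kg m s^-2) / (60.47 C):  [kg·m·s⁻²] / [s·A] = kg·m·s⁻³·A⁻¹
  (66.77 MN) / (31.85 μC):  [kg·m·s⁻²] / [s·A] = kg·m·s⁻³·A⁻¹
  39.4 N·C⁻¹:  N·C⁻¹ = kg·m·s⁻²·(s·A)⁻¹ = kg·m·s⁻³·A⁻¹
  (64.92 m⁻²·V·s) × (454 m·s⁻¹):  [kg·s⁻²·A⁻¹] · [m·s⁻¹] = kg·m·s⁻³·A⁻¹
Every term reduces to kg·m·s⁻³·A⁻¹.

Yes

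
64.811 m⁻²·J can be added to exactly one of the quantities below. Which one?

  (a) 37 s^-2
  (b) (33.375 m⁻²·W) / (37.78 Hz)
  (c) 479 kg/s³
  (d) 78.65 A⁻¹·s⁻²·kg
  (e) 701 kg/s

(b)

Reference: J·m⁻² = N·m·m⁻² = kg·s⁻².
Each option:
  (a) s⁻²
  (b) [kg·s⁻³] / [s⁻¹] = kg·s⁻²  ← same
  (c) kg·s⁻³
  (d) kg·s⁻²·A⁻¹
  (e) kg·s⁻¹
Only (b) matches kg·s⁻².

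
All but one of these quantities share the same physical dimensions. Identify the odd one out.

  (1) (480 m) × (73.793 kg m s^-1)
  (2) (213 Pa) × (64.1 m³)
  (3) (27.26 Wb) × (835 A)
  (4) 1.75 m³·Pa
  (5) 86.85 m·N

(1)

Reduce each to base SI dimensions:
  (1) [m] · [kg·m·s⁻¹] = kg·m²·s⁻¹
  (2) [kg·m⁻¹·s⁻²] · [m³] = kg·m²·s⁻²
  (3) [kg·m²·s⁻²·A⁻¹] · [A] = kg·m²·s⁻²
  (4) Pa·m³ = N·m⁻²·m³ = kg·m²·s⁻²
  (5) N·m = kg·m·s⁻²·m = kg·m²·s⁻²
All reduce to kg·m²·s⁻² except (1), which is kg·m²·s⁻¹.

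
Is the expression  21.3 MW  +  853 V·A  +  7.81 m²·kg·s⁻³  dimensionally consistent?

Dimensions:
  21.3 MW:  W = J·s⁻¹ = kg·m²·s⁻³
  853 V·A:  V·A = J·C⁻¹·A = kg·m²·s⁻³
  7.81 m²·kg·s⁻³:  kg·m²·s⁻³
Every term reduces to kg·m²·s⁻³.

Yes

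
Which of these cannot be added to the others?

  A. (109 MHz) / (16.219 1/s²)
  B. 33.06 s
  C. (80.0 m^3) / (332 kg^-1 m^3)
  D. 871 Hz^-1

Work out the base dimensions of each:
  A. [s⁻¹] / [s⁻²] = s
  B. s
  C. [m³] / [kg⁻¹·m³] = kg
  D. Hz⁻¹ = (s⁻¹)⁻¹ = s
All reduce to s except C., which is kg.

C.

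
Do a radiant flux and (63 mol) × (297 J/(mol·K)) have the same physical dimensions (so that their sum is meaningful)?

No

Expand each in SI base units:
  a radiant flux:  [radiant flux] = kg·m²·s⁻³
  (63 mol) × (297 J/(mol·K)):  [mol] · [kg·m²·s⁻²·K⁻¹·mol⁻¹] = kg·m²·s⁻²·K⁻¹
kg·m²·s⁻³ ≠ kg·m²·s⁻²·K⁻¹, so they cannot be added.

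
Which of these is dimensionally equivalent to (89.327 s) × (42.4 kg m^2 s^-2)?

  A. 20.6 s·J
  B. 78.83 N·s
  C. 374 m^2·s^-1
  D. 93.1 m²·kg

Reference: [s] · [kg·m²·s⁻²] = kg·m²·s⁻¹.
Each option:
  A. J·s = N·m·s = kg·m²·s⁻¹  ← same
  B. N·s = kg·m·s⁻²·s = kg·m·s⁻¹
  C. m²·s⁻¹
  D. kg·m²
Only A. matches kg·m²·s⁻¹.

A.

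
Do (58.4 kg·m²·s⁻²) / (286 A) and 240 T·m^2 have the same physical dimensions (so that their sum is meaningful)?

Yes

Reduce each to base SI dimensions:
  (58.4 kg·m²·s⁻²) / (286 A):  [kg·m²·s⁻²] / [A] = kg·m²·s⁻²·A⁻¹
  240 T·m^2:  T·m² = Wb·m⁻²·m² = kg·m²·s⁻²·A⁻¹
Both are kg·m²·s⁻²·A⁻¹, so they have the same dimensions and can be added.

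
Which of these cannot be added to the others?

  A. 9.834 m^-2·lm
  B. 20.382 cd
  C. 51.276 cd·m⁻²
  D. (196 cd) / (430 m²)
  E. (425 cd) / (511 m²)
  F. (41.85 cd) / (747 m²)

B.

Reduce each to base SI dimensions:
  A. lm·m⁻² = cd·m⁻² = m⁻²·cd
  B. cd
  C. cd·m⁻² = m⁻²·cd
  D. [cd] / [m²] = m⁻²·cd
  E. [cd] / [m²] = m⁻²·cd
  F. [cd] / [m²] = m⁻²·cd
All reduce to m⁻²·cd except B., which is cd.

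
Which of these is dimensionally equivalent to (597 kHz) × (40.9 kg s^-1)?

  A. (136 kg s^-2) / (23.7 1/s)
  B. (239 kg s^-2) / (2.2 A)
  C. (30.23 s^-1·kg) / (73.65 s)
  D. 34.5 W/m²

Reference: [s⁻¹] · [kg·s⁻¹] = kg·s⁻².
Each option:
  A. [kg·s⁻²] / [s⁻¹] = kg·s⁻¹
  B. [kg·s⁻²] / [A] = kg·s⁻²·A⁻¹
  C. [kg·s⁻¹] / [s] = kg·s⁻²  ← same
  D. W·m⁻² = J·s⁻¹·m⁻² = kg·s⁻³
Only C. matches kg·s⁻².

C.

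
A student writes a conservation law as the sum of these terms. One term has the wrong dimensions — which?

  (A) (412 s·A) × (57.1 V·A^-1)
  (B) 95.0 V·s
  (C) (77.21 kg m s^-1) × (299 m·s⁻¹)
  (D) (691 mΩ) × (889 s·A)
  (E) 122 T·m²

(C)

Expand each in SI base units:
  (A) [s·A] · [kg·m²·s⁻³·A⁻²] = kg·m²·s⁻²·A⁻¹
  (B) V·s = J·C⁻¹·s = kg·m²·s⁻²·A⁻¹
  (C) [kg·m·s⁻¹] · [m·s⁻¹] = kg·m²·s⁻²
  (D) [kg·m²·s⁻³·A⁻²] · [s·A] = kg·m²·s⁻²·A⁻¹
  (E) T·m² = Wb·m⁻²·m² = kg·m²·s⁻²·A⁻¹
All reduce to kg·m²·s⁻²·A⁻¹ except (C), which is kg·m²·s⁻².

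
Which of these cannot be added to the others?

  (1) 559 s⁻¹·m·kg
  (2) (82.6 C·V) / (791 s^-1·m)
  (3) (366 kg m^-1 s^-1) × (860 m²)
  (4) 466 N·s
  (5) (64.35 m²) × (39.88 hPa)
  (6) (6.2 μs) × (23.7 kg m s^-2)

(5)

In SI base units:
  (1) kg·m·s⁻¹
  (2) [kg·m²·s⁻²] / [m·s⁻¹] = kg·m·s⁻¹
  (3) [kg·m⁻¹·s⁻¹] · [m²] = kg·m·s⁻¹
  (4) N·s = kg·m·s⁻²·s = kg·m·s⁻¹
  (5) [m²] · [kg·m⁻¹·s⁻²] = kg·m·s⁻²
  (6) [s] · [kg·m·s⁻²] = kg·m·s⁻¹
All reduce to kg·m·s⁻¹ except (5), which is kg·m·s⁻².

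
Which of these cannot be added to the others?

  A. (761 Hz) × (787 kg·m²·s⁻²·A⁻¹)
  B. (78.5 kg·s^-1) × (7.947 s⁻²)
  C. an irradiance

A.

Dimensions:
  A. [s⁻¹] · [kg·m²·s⁻²·A⁻¹] = kg·m²·s⁻³·A⁻¹
  B. [kg·s⁻¹] · [s⁻²] = kg·s⁻³
  C. [irradiance] = kg·s⁻³
All reduce to kg·s⁻³ except A., which is kg·m²·s⁻³·A⁻¹.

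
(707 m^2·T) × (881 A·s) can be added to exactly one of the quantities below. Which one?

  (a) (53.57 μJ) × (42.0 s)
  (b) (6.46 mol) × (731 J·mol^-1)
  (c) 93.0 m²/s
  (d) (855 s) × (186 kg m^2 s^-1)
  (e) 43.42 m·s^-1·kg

(a)

Reference: [kg·m²·s⁻²·A⁻¹] · [s·A] = kg·m²·s⁻¹.
Each option:
  (a) [kg·m²·s⁻²] · [s] = kg·m²·s⁻¹  ← same
  (b) [mol] · [kg·m²·s⁻²·mol⁻¹] = kg·m²·s⁻²
  (c) m²·s⁻¹
  (d) [s] · [kg·m²·s⁻¹] = kg·m²
  (e) kg·m·s⁻¹
Only (a) matches kg·m²·s⁻¹.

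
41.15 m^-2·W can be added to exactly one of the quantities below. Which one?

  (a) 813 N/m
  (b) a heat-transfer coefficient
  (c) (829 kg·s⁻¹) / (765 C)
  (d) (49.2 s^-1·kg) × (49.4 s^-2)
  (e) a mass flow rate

(d)

Reference: W·m⁻² = J·s⁻¹·m⁻² = kg·s⁻³.
Each option:
  (a) N·m⁻¹ = kg·m·s⁻²·m⁻¹ = kg·s⁻²
  (b) [heat-transfer coefficient] = kg·s⁻³·K⁻¹
  (c) [kg·s⁻¹] / [s·A] = kg·s⁻²·A⁻¹
  (d) [kg·s⁻¹] · [s⁻²] = kg·s⁻³  ← same
  (e) [mass flow rate] = kg·s⁻¹
Only (d) matches kg·s⁻³.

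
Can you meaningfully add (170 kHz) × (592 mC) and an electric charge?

Reduce each to base SI dimensions:
  (170 kHz) × (592 mC):  [s⁻¹] · [s·A] = A
  an electric charge:  [electric charge] = s·A
A ≠ s·A, so they cannot be added.

No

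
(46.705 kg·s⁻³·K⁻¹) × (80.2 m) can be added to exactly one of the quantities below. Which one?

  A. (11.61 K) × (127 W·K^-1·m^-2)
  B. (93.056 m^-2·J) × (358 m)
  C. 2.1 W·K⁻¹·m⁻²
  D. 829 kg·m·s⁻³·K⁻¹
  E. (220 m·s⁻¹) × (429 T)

D.

Reference: [kg·s⁻³·K⁻¹] · [m] = kg·m·s⁻³·K⁻¹.
Each option:
  A. [K] · [kg·s⁻³·K⁻¹] = kg·s⁻³
  B. [kg·s⁻²] · [m] = kg·m·s⁻²
  C. W·m⁻²·K⁻¹ = J·s⁻¹·m⁻²·K⁻¹ = kg·s⁻³·K⁻¹
  D. kg·m·s⁻³·K⁻¹  ← same
  E. [m·s⁻¹] · [kg·s⁻²·A⁻¹] = kg·m·s⁻³·A⁻¹
Only D. matches kg·m·s⁻³·K⁻¹.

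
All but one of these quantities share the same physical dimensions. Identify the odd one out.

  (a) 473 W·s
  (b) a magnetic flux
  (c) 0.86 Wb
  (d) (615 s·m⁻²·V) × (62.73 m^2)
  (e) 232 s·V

(a)

Expand each in SI base units:
  (a) W·s = J·s⁻¹·s = kg·m²·s⁻²
  (b) [magnetic flux] = kg·m²·s⁻²·A⁻¹
  (c) Wb = V·s = kg·m²·s⁻²·A⁻¹
  (d) [kg·s⁻²·A⁻¹] · [m²] = kg·m²·s⁻²·A⁻¹
  (e) V·s = J·C⁻¹·s = kg·m²·s⁻²·A⁻¹
All reduce to kg·m²·s⁻²·A⁻¹ except (a), which is kg·m²·s⁻².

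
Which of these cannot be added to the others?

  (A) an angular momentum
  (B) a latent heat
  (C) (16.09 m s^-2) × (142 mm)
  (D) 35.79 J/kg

Dimensions:
  (A) [angular momentum] = kg·m²·s⁻¹
  (B) [latent heat] = m²·s⁻²
  (C) [m·s⁻²] · [m] = m²·s⁻²
  (D) J·kg⁻¹ = N·m·kg⁻¹ = m²·s⁻²
All reduce to m²·s⁻² except (A), which is kg·m²·s⁻¹.

(A)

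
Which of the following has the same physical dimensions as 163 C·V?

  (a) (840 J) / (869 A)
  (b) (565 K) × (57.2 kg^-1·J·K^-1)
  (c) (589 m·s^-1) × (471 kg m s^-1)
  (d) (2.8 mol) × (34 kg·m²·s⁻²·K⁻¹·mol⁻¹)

Reference: C·V = s·A·J·C⁻¹ = kg·m²·s⁻².
Each option:
  (a) [kg·m²·s⁻²] / [A] = kg·m²·s⁻²·A⁻¹
  (b) [K] · [m²·s⁻²·K⁻¹] = m²·s⁻²
  (c) [m·s⁻¹] · [kg·m·s⁻¹] = kg·m²·s⁻²  ← same
  (d) [mol] · [kg·m²·s⁻²·K⁻¹·mol⁻¹] = kg·m²·s⁻²·K⁻¹
Only (c) matches kg·m²·s⁻².

(c)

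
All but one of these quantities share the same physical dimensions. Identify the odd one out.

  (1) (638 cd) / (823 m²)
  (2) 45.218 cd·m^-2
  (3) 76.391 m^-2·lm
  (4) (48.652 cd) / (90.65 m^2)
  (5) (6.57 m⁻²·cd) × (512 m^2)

Reduce each to base SI dimensions:
  (1) [cd] / [m²] = m⁻²·cd
  (2) cd·m⁻² = m⁻²·cd
  (3) lm·m⁻² = cd·m⁻² = m⁻²·cd
  (4) [cd] / [m²] = m⁻²·cd
  (5) [m⁻²·cd] · [m²] = cd
All reduce to m⁻²·cd except (5), which is cd.

(5)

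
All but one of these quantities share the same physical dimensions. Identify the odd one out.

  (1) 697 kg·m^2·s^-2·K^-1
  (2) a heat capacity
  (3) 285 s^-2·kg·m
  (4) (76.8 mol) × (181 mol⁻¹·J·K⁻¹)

In SI base units:
  (1) kg·m²·s⁻²·K⁻¹
  (2) [heat capacity] = kg·m²·s⁻²·K⁻¹
  (3) kg·m·s⁻²
  (4) [mol] · [kg·m²·s⁻²·K⁻¹·mol⁻¹] = kg·m²·s⁻²·K⁻¹
All reduce to kg·m²·s⁻²·K⁻¹ except (3), which is kg·m·s⁻².

(3)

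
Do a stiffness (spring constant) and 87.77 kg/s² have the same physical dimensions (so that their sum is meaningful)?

Expand each in SI base units:
  a stiffness (spring constant):  [stiffness (spring constant)] = kg·s⁻²
  87.77 kg/s²:  kg·s⁻²
Both are kg·s⁻², so they have the same dimensions and can be added.

Yes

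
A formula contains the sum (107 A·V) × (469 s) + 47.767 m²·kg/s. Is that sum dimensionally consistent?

No

Dimensions:
  (107 A·V) × (469 s):  [kg·m²·s⁻³] · [s] = kg·m²·s⁻²
  47.767 m²·kg/s:  kg·m²·s⁻¹
kg·m²·s⁻² ≠ kg·m²·s⁻¹, so they cannot be added.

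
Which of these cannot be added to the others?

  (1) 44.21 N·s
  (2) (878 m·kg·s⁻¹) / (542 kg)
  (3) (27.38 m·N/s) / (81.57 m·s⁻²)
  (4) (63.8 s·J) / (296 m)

Expand each in SI base units:
  (1) N·s = kg·m·s⁻²·s = kg·m·s⁻¹
  (2) [kg·m·s⁻¹] / [kg] = m·s⁻¹
  (3) [kg·m²·s⁻³] / [m·s⁻²] = kg·m·s⁻¹
  (4) [kg·m²·s⁻¹] / [m] = kg·m·s⁻¹
All reduce to kg·m·s⁻¹ except (2), which is m·s⁻¹.

(2)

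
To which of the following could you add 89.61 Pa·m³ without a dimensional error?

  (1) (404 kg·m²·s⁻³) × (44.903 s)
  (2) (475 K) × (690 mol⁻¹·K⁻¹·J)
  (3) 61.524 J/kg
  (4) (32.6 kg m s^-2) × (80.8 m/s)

(1)

Reference: Pa·m³ = N·m⁻²·m³ = kg·m²·s⁻².
Each option:
  (1) [kg·m²·s⁻³] · [s] = kg·m²·s⁻²  ← same
  (2) [K] · [kg·m²·s⁻²·K⁻¹·mol⁻¹] = kg·m²·s⁻²·mol⁻¹
  (3) J·kg⁻¹ = N·m·kg⁻¹ = m²·s⁻²
  (4) [kg·m·s⁻²] · [m·s⁻¹] = kg·m²·s⁻³
Only (1) matches kg·m²·s⁻².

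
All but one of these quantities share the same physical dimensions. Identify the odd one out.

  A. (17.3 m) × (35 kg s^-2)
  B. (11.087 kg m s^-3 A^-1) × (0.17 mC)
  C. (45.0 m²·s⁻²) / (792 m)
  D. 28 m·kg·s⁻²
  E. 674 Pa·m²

C.

Work out the base dimensions of each:
  A. [m] · [kg·s⁻²] = kg·m·s⁻²
  B. [kg·m·s⁻³·A⁻¹] · [s·A] = kg·m·s⁻²
  C. [m²·s⁻²] / [m] = m·s⁻²
  D. kg·m·s⁻²
  E. Pa·m² = N·m⁻²·m² = kg·m·s⁻²
All reduce to kg·m·s⁻² except C., which is m·s⁻².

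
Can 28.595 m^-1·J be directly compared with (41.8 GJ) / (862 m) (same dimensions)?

Yes

In SI base units:
  28.595 m^-1·J:  J·m⁻¹ = N·m·m⁻¹ = kg·m·s⁻²
  (41.8 GJ) / (862 m):  [kg·m²·s⁻²] / [m] = kg·m·s⁻²
Both are kg·m·s⁻², so they have the same dimensions and can be added.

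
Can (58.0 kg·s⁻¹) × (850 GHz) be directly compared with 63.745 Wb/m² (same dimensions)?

Work out the base dimensions of each:
  (58.0 kg·s⁻¹) × (850 GHz):  [kg·s⁻¹] · [s⁻¹] = kg·s⁻²
  63.745 Wb/m²:  Wb·m⁻² = V·s·m⁻² = kg·s⁻²·A⁻¹
kg·s⁻² ≠ kg·s⁻²·A⁻¹, so they cannot be added.

No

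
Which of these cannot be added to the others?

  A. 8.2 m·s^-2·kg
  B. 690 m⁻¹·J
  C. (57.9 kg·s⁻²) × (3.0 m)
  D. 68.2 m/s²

In SI base units:
  A. kg·m·s⁻²
  B. J·m⁻¹ = N·m·m⁻¹ = kg·m·s⁻²
  C. [kg·s⁻²] · [m] = kg·m·s⁻²
  D. m·s⁻²
All reduce to kg·m·s⁻² except D., which is m·s⁻².

D.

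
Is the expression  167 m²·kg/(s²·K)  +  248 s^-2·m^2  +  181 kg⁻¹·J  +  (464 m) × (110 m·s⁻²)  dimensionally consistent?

No

Work out the base dimensions of each:
  167 m²·kg/(s²·K):  kg·m²·s⁻²·K⁻¹
  248 s^-2·m^2:  m²·s⁻²
  181 kg⁻¹·J:  J·kg⁻¹ = N·m·kg⁻¹ = m²·s⁻²
  (464 m) × (110 m·s⁻²):  [m] · [m·s⁻²] = m²·s⁻²
The terms do not share a single dimension (kg·m²·s⁻²·K⁻¹ vs m²·s⁻²).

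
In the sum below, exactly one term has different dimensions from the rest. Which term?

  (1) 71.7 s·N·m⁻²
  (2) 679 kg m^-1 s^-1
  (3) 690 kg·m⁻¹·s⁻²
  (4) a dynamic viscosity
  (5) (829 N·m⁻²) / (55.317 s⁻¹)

(3)

Work out the base dimensions of each:
  (1) N·s·m⁻² = kg·m·s⁻²·s·m⁻² = kg·m⁻¹·s⁻¹
  (2) kg·m⁻¹·s⁻¹
  (3) kg·m⁻¹·s⁻²
  (4) [dynamic viscosity] = kg·m⁻¹·s⁻¹
  (5) [kg·m⁻¹·s⁻²] / [s⁻¹] = kg·m⁻¹·s⁻¹
All reduce to kg·m⁻¹·s⁻¹ except (3), which is kg·m⁻¹·s⁻².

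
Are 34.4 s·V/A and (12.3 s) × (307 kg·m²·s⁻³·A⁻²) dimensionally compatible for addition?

Yes

Dimensions:
  34.4 s·V/A:  V·s·A⁻¹ = J·C⁻¹·s·A⁻¹ = kg·m²·s⁻²·A⁻²
  (12.3 s) × (307 kg·m²·s⁻³·A⁻²):  [s] · [kg·m²·s⁻³·A⁻²] = kg·m²·s⁻²·A⁻²
Both are kg·m²·s⁻²·A⁻², so they have the same dimensions and can be added.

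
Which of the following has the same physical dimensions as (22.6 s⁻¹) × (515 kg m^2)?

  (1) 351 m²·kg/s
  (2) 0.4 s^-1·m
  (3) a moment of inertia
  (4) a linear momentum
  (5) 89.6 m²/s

Reference: [s⁻¹] · [kg·m²] = kg·m²·s⁻¹.
Each option:
  (1) kg·m²·s⁻¹  ← same
  (2) m·s⁻¹
  (3) [moment of inertia] = kg·m²
  (4) [linear momentum] = kg·m·s⁻¹
  (5) m²·s⁻¹
Only (1) matches kg·m²·s⁻¹.

(1)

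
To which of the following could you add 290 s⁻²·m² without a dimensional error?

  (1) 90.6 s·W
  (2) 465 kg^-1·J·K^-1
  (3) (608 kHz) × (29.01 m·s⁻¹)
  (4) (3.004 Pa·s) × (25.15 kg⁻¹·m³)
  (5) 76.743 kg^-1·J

(5)

Reference: m²·s⁻².
Each option:
  (1) W·s = J·s⁻¹·s = kg·m²·s⁻²
  (2) J·kg⁻¹·K⁻¹ = N·m·kg⁻¹·K⁻¹ = m²·s⁻²·K⁻¹
  (3) [s⁻¹] · [m·s⁻¹] = m·s⁻²
  (4) [kg·m⁻¹·s⁻¹] · [kg⁻¹·m³] = m²·s⁻¹
  (5) J·kg⁻¹ = N·m·kg⁻¹ = m²·s⁻²  ← same
Only (5) matches m²·s⁻².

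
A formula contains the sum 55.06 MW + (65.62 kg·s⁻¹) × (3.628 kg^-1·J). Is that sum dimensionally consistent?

Yes

Work out the base dimensions of each:
  55.06 MW:  W = J·s⁻¹ = kg·m²·s⁻³
  (65.62 kg·s⁻¹) × (3.628 kg^-1·J):  [kg·s⁻¹] · [m²·s⁻²] = kg·m²·s⁻³
Both are kg·m²·s⁻³, so they have the same dimensions and can be added.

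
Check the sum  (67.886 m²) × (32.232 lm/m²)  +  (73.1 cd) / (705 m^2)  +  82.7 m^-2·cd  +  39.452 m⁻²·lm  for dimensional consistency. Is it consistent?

Expand each in SI base units:
  (67.886 m²) × (32.232 lm/m²):  [m²] · [m⁻²·cd] = cd
  (73.1 cd) / (705 m^2):  [cd] / [m²] = m⁻²·cd
  82.7 m^-2·cd:  cd·m⁻² = m⁻²·cd
  39.452 m⁻²·lm:  lm·m⁻² = cd·m⁻² = m⁻²·cd
The terms do not share a single dimension (cd vs m⁻²·cd).

No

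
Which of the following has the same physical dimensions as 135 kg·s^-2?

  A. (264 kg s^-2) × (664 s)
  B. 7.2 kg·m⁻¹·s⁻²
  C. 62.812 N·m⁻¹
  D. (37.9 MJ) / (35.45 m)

C.

Reference: kg·s⁻².
Each option:
  A. [kg·s⁻²] · [s] = kg·s⁻¹
  B. kg·m⁻¹·s⁻²
  C. N·m⁻¹ = kg·m·s⁻²·m⁻¹ = kg·s⁻²  ← same
  D. [kg·m²·s⁻²] / [m] = kg·m·s⁻²
Only C. matches kg·s⁻².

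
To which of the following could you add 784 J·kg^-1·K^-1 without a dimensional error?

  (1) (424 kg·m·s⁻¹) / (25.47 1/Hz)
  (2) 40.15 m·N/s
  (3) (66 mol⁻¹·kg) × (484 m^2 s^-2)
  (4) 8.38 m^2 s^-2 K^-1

Reference: J·kg⁻¹·K⁻¹ = N·m·kg⁻¹·K⁻¹ = m²·s⁻²·K⁻¹.
Each option:
  (1) [kg·m·s⁻¹] / [s] = kg·m·s⁻²
  (2) N·m·s⁻¹ = kg·m·s⁻²·m·s⁻¹ = kg·m²·s⁻³
  (3) [kg·mol⁻¹] · [m²·s⁻²] = kg·m²·s⁻²·mol⁻¹
  (4) m²·s⁻²·K⁻¹  ← same
Only (4) matches m²·s⁻²·K⁻¹.

(4)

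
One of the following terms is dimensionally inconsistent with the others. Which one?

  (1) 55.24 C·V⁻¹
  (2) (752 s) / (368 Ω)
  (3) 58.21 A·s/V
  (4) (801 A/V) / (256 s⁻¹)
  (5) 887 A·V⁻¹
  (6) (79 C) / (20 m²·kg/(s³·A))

(5)

Work out the base dimensions of each:
  (1) C·V⁻¹ = s·A·(J·C⁻¹)⁻¹ = kg⁻¹·m⁻²·s⁴·A²
  (2) [s] / [kg·m²·s⁻³·A⁻²] = kg⁻¹·m⁻²·s⁴·A²
  (3) A·s·V⁻¹ = A·s·(J·C⁻¹)⁻¹ = kg⁻¹·m⁻²·s⁴·A²
  (4) [kg⁻¹·m⁻²·s³·A²] / [s⁻¹] = kg⁻¹·m⁻²·s⁴·A²
  (5) A·V⁻¹ = A·(J·C⁻¹)⁻¹ = kg⁻¹·m⁻²·s³·A²
  (6) [s·A] / [kg·m²·s⁻³·A⁻¹] = kg⁻¹·m⁻²·s⁴·A²
All reduce to kg⁻¹·m⁻²·s⁴·A² except (5), which is kg⁻¹·m⁻²·s³·A².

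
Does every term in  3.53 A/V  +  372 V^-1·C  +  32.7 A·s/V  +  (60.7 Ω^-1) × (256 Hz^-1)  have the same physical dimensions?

No

Reduce each to base SI dimensions:
  3.53 A/V:  A·V⁻¹ = A·(J·C⁻¹)⁻¹ = kg⁻¹·m⁻²·s³·A²
  372 V^-1·C:  C·V⁻¹ = s·A·(J·C⁻¹)⁻¹ = kg⁻¹·m⁻²·s⁴·A²
  32.7 A·s/V:  A·s·V⁻¹ = A·s·(J·C⁻¹)⁻¹ = kg⁻¹·m⁻²·s⁴·A²
  (60.7 Ω^-1) × (256 Hz^-1):  [kg⁻¹·m⁻²·s³·A²] · [s] = kg⁻¹·m⁻²·s⁴·A²
The terms do not share a single dimension (kg⁻¹·m⁻²·s³·A² vs kg⁻¹·m⁻²·s⁴·A²).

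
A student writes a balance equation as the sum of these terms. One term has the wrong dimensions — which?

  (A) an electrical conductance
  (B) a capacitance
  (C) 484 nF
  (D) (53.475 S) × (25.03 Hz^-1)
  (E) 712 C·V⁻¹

Expand each in SI base units:
  (A) [electrical conductance] = kg⁻¹·m⁻²·s³·A²
  (B) [capacitance] = kg⁻¹·m⁻²·s⁴·A²
  (C) F = C·V⁻¹ = kg⁻¹·m⁻²·s⁴·A²
  (D) [kg⁻¹·m⁻²·s³·A²] · [s] = kg⁻¹·m⁻²·s⁴·A²
  (E) C·V⁻¹ = s·A·(J·C⁻¹)⁻¹ = kg⁻¹·m⁻²·s⁴·A²
All reduce to kg⁻¹·m⁻²·s⁴·A² except (A), which is kg⁻¹·m⁻²·s³·A².

(A)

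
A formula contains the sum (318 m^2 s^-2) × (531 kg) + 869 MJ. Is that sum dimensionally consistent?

Yes

Expand each in SI base units:
  (318 m^2 s^-2) × (531 kg):  [m²·s⁻²] · [kg] = kg·m²·s⁻²
  869 MJ:  J = N·m = kg·m²·s⁻²
Both are kg·m²·s⁻², so they have the same dimensions and can be added.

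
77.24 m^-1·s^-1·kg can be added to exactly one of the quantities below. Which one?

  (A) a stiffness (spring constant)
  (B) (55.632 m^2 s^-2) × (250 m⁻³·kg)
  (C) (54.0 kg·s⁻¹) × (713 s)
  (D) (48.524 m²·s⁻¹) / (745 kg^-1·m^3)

(D)

Reference: kg·m⁻¹·s⁻¹.
Each option:
  (A) [stiffness (spring constant)] = kg·s⁻²
  (B) [m²·s⁻²] · [kg·m⁻³] = kg·m⁻¹·s⁻²
  (C) [kg·s⁻¹] · [s] = kg
  (D) [m²·s⁻¹] / [kg⁻¹·m³] = kg·m⁻¹·s⁻¹  ← same
Only (D) matches kg·m⁻¹·s⁻¹.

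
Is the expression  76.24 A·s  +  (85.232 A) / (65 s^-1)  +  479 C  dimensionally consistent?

Expand each in SI base units:
  76.24 A·s:  A·s = s·A
  (85.232 A) / (65 s^-1):  [A] / [s⁻¹] = s·A
  479 C:  C = s·A
Every term reduces to s·A.

Yes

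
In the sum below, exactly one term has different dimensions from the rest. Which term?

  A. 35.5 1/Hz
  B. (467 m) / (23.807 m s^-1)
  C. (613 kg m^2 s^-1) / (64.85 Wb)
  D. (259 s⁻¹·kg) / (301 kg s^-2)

In SI base units:
  A. Hz⁻¹ = (s⁻¹)⁻¹ = s
  B. [m] / [m·s⁻¹] = s
  C. [kg·m²·s⁻¹] / [kg·m²·s⁻²·A⁻¹] = s·A
  D. [kg·s⁻¹] / [kg·s⁻²] = s
All reduce to s except C., which is s·A.

C.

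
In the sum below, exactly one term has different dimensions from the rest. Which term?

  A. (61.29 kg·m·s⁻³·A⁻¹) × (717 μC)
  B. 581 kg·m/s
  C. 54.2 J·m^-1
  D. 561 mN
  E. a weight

B.

Reduce each to base SI dimensions:
  A. [kg·m·s⁻³·A⁻¹] · [s·A] = kg·m·s⁻²
  B. kg·m·s⁻¹
  C. J·m⁻¹ = N·m·m⁻¹ = kg·m·s⁻²
  D. N = kg·m·s⁻²
  E. [weight] = kg·m·s⁻²
All reduce to kg·m·s⁻² except B., which is kg·m·s⁻¹.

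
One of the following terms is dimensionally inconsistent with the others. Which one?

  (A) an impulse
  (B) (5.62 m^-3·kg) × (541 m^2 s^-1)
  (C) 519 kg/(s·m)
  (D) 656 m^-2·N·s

Dimensions:
  (A) [impulse] = kg·m·s⁻¹
  (B) [kg·m⁻³] · [m²·s⁻¹] = kg·m⁻¹·s⁻¹
  (C) kg·m⁻¹·s⁻¹
  (D) N·s·m⁻² = kg·m·s⁻²·s·m⁻² = kg·m⁻¹·s⁻¹
All reduce to kg·m⁻¹·s⁻¹ except (A), which is kg·m·s⁻¹.

(A)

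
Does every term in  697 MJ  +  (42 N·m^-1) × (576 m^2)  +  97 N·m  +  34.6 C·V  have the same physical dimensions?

In SI base units:
  697 MJ:  J = N·m = kg·m²·s⁻²
  (42 N·m^-1) × (576 m^2):  [kg·s⁻²] · [m²] = kg·m²·s⁻²
  97 N·m:  N·m = kg·m·s⁻²·m = kg·m²·s⁻²
  34.6 C·V:  C·V = s·A·J·C⁻¹ = kg·m²·s⁻²
Every term reduces to kg·m²·s⁻².

Yes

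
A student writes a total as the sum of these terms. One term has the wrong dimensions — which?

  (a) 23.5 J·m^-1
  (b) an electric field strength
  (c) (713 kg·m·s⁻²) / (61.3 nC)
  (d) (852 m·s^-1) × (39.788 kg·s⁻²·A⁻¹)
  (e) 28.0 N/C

In SI base units:
  (a) J·m⁻¹ = N·m·m⁻¹ = kg·m·s⁻²
  (b) [electric field strength] = kg·m·s⁻³·A⁻¹
  (c) [kg·m·s⁻²] / [s·A] = kg·m·s⁻³·A⁻¹
  (d) [m·s⁻¹] · [kg·s⁻²·A⁻¹] = kg·m·s⁻³·A⁻¹
  (e) N·C⁻¹ = kg·m·s⁻²·(s·A)⁻¹ = kg·m·s⁻³·A⁻¹
All reduce to kg·m·s⁻³·A⁻¹ except (a), which is kg·m·s⁻².

(a)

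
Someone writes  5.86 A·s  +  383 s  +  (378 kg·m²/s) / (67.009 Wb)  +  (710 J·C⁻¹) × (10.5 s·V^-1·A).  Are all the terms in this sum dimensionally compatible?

No

Expand each in SI base units:
  5.86 A·s:  A·s = s·A
  383 s:  s
  (378 kg·m²/s) / (67.009 Wb):  [kg·m²·s⁻¹] / [kg·m²·s⁻²·A⁻¹] = s·A
  (710 J·C⁻¹) × (10.5 s·V^-1·A):  [kg·m²·s⁻³·A⁻¹] · [kg⁻¹·m⁻²·s⁴·A²] = s·A
The terms do not share a single dimension (s vs s·A).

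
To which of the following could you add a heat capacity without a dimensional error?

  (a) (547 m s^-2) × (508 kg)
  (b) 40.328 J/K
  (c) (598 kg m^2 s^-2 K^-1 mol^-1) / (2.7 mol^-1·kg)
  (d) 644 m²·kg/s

Reference: [heat capacity] = kg·m²·s⁻²·K⁻¹.
Each option:
  (a) [m·s⁻²] · [kg] = kg·m·s⁻²
  (b) J·K⁻¹ = N·m·K⁻¹ = kg·m²·s⁻²·K⁻¹  ← same
  (c) [kg·m²·s⁻²·K⁻¹·mol⁻¹] / [kg·mol⁻¹] = m²·s⁻²·K⁻¹
  (d) kg·m²·s⁻¹
Only (b) matches kg·m²·s⁻²·K⁻¹.

(b)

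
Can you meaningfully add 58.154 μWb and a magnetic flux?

Expand each in SI base units:
  58.154 μWb:  Wb = V·s = kg·m²·s⁻²·A⁻¹
  a magnetic flux:  [magnetic flux] = kg·m²·s⁻²·A⁻¹
Both are kg·m²·s⁻²·A⁻¹, so they have the same dimensions and can be added.

Yes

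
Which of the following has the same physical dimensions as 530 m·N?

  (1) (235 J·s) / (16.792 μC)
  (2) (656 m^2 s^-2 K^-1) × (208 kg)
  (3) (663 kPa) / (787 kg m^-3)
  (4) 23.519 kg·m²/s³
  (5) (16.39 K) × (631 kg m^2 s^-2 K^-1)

(5)

Reference: N·m = kg·m·s⁻²·m = kg·m²·s⁻².
Each option:
  (1) [kg·m²·s⁻¹] / [s·A] = kg·m²·s⁻²·A⁻¹
  (2) [m²·s⁻²·K⁻¹] · [kg] = kg·m²·s⁻²·K⁻¹
  (3) [kg·m⁻¹·s⁻²] / [kg·m⁻³] = m²·s⁻²
  (4) kg·m²·s⁻³
  (5) [K] · [kg·m²·s⁻²·K⁻¹] = kg·m²·s⁻²  ← same
Only (5) matches kg·m²·s⁻².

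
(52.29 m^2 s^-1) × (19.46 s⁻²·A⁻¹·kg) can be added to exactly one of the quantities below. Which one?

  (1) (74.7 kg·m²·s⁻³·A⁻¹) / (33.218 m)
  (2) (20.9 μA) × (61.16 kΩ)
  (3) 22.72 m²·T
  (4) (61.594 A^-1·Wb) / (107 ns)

Reference: [m²·s⁻¹] · [kg·s⁻²·A⁻¹] = kg·m²·s⁻³·A⁻¹.
Each option:
  (1) [kg·m²·s⁻³·A⁻¹] / [m] = kg·m·s⁻³·A⁻¹
  (2) [A] · [kg·m²·s⁻³·A⁻²] = kg·m²·s⁻³·A⁻¹  ← same
  (3) T·m² = Wb·m⁻²·m² = kg·m²·s⁻²·A⁻¹
  (4) [kg·m²·s⁻²·A⁻²] / [s] = kg·m²·s⁻³·A⁻²
Only (2) matches kg·m²·s⁻³·A⁻¹.

(2)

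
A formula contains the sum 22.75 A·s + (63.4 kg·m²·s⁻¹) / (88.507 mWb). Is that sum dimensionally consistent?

Reduce each to base SI dimensions:
  22.75 A·s:  A·s = s·A
  (63.4 kg·m²·s⁻¹) / (88.507 mWb):  [kg·m²·s⁻¹] / [kg·m²·s⁻²·A⁻¹] = s·A
Both are s·A, so they have the same dimensions and can be added.

Yes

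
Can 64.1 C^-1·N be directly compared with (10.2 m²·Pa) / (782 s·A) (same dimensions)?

Yes

Expand each in SI base units:
  64.1 C^-1·N:  N·C⁻¹ = kg·m·s⁻²·(s·A)⁻¹ = kg·m·s⁻³·A⁻¹
  (10.2 m²·Pa) / (782 s·A):  [kg·m·s⁻²] / [s·A] = kg·m·s⁻³·A⁻¹
Both are kg·m·s⁻³·A⁻¹, so they have the same dimensions and can be added.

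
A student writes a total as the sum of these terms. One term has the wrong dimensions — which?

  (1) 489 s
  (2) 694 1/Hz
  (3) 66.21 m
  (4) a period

(3)

Reduce each to base SI dimensions:
  (1) s
  (2) Hz⁻¹ = (s⁻¹)⁻¹ = s
  (3) m
  (4) [period] = s
All reduce to s except (3), which is m.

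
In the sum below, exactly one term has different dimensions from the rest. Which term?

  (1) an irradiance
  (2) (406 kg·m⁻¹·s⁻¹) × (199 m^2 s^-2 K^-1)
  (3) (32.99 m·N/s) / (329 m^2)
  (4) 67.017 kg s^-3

Work out the base dimensions of each:
  (1) [irradiance] = kg·s⁻³
  (2) [kg·m⁻¹·s⁻¹] · [m²·s⁻²·K⁻¹] = kg·m·s⁻³·K⁻¹
  (3) [kg·m²·s⁻³] / [m²] = kg·s⁻³
  (4) kg·s⁻³
All reduce to kg·s⁻³ except (2), which is kg·m·s⁻³·K⁻¹.

(2)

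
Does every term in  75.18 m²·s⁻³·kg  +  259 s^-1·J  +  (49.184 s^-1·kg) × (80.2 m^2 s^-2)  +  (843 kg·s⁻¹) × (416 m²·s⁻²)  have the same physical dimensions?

Expand each in SI base units:
  75.18 m²·s⁻³·kg:  kg·m²·s⁻³
  259 s^-1·J:  J·s⁻¹ = N·m·s⁻¹ = kg·m²·s⁻³
  (49.184 s^-1·kg) × (80.2 m^2 s^-2):  [kg·s⁻¹] · [m²·s⁻²] = kg·m²·s⁻³
  (843 kg·s⁻¹) × (416 m²·s⁻²):  [kg·s⁻¹] · [m²·s⁻²] = kg·m²·s⁻³
Every term reduces to kg·m²·s⁻³.

Yes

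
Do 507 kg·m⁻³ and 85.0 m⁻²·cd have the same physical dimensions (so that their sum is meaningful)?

In SI base units:
  507 kg·m⁻³:  kg·m⁻³
  85.0 m⁻²·cd:  m⁻²·cd
kg·m⁻³ ≠ m⁻²·cd, so they cannot be added.

No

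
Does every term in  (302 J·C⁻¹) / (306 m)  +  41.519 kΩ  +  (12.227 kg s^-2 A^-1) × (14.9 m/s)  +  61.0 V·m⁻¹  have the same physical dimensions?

Reduce each to base SI dimensions:
  (302 J·C⁻¹) / (306 m):  [kg·m²·s⁻³·A⁻¹] / [m] = kg·m·s⁻³·A⁻¹
  41.519 kΩ:  Ω = V·A⁻¹ = kg·m²·s⁻³·A⁻²
  (12.227 kg s^-2 A^-1) × (14.9 m/s):  [kg·s⁻²·A⁻¹] · [m·s⁻¹] = kg·m·s⁻³·A⁻¹
  61.0 V·m⁻¹:  V·m⁻¹ = J·C⁻¹·m⁻¹ = kg·m·s⁻³·A⁻¹
The terms do not share a single dimension (kg·m²·s⁻³·A⁻² vs kg·m·s⁻³·A⁻¹).

No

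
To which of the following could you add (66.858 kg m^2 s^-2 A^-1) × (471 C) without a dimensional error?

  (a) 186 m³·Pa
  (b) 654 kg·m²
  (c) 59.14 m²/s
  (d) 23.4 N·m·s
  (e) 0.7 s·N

Reference: [kg·m²·s⁻²·A⁻¹] · [s·A] = kg·m²·s⁻¹.
Each option:
  (a) Pa·m³ = N·m⁻²·m³ = kg·m²·s⁻²
  (b) kg·m²
  (c) m²·s⁻¹
  (d) N·m·s = kg·m·s⁻²·m·s = kg·m²·s⁻¹  ← same
  (e) N·s = kg·m·s⁻²·s = kg·m·s⁻¹
Only (d) matches kg·m²·s⁻¹.

(d)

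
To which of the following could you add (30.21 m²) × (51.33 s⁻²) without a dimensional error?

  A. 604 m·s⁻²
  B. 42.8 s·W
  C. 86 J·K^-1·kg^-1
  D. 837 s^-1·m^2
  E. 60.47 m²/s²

Reference: [m²] · [s⁻²] = m²·s⁻².
Each option:
  A. m·s⁻²
  B. W·s = J·s⁻¹·s = kg·m²·s⁻²
  C. J·kg⁻¹·K⁻¹ = N·m·kg⁻¹·K⁻¹ = m²·s⁻²·K⁻¹
  D. m²·s⁻¹
  E. m²·s⁻²  ← same
Only E. matches m²·s⁻².

E.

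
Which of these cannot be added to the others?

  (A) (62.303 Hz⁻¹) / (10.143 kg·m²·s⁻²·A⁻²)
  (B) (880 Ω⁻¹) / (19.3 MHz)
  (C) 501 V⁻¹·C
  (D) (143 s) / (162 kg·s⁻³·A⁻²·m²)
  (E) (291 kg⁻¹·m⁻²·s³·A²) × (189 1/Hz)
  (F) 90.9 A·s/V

Reduce each to base SI dimensions:
  (A) [s] / [kg·m²·s⁻²·A⁻²] = kg⁻¹·m⁻²·s³·A²
  (B) [kg⁻¹·m⁻²·s³·A²] / [s⁻¹] = kg⁻¹·m⁻²·s⁴·A²
  (C) C·V⁻¹ = s·A·(J·C⁻¹)⁻¹ = kg⁻¹·m⁻²·s⁴·A²
  (D) [s] / [kg·m²·s⁻³·A⁻²] = kg⁻¹·m⁻²·s⁴·A²
  (E) [kg⁻¹·m⁻²·s³·A²] · [s] = kg⁻¹·m⁻²·s⁴·A²
  (F) A·s·V⁻¹ = A·s·(J·C⁻¹)⁻¹ = kg⁻¹·m⁻²·s⁴·A²
All reduce to kg⁻¹·m⁻²·s⁴·A² except (A), which is kg⁻¹·m⁻²·s³·A².

(A)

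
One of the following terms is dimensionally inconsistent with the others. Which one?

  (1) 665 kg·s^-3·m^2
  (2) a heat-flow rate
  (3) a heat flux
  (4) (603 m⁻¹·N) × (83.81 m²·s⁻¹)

In SI base units:
  (1) kg·m²·s⁻³
  (2) [heat-flow rate] = kg·m²·s⁻³
  (3) [heat flux] = kg·s⁻³
  (4) [kg·s⁻²] · [m²·s⁻¹] = kg·m²·s⁻³
All reduce to kg·m²·s⁻³ except (3), which is kg·s⁻³.

(3)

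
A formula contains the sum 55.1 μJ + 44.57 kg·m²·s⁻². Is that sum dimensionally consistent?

Dimensions:
  55.1 μJ:  J = N·m = kg·m²·s⁻²
  44.57 kg·m²·s⁻²:  kg·m²·s⁻²
Both are kg·m²·s⁻², so they have the same dimensions and can be added.

Yes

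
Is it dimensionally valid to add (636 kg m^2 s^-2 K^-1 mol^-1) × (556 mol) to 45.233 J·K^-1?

Yes

Reduce each to base SI dimensions:
  (636 kg m^2 s^-2 K^-1 mol^-1) × (556 mol):  [kg·m²·s⁻²·K⁻¹·mol⁻¹] · [mol] = kg·m²·s⁻²·K⁻¹
  45.233 J·K^-1:  J·K⁻¹ = N·m·K⁻¹ = kg·m²·s⁻²·K⁻¹
Both are kg·m²·s⁻²·K⁻¹, so they have the same dimensions and can be added.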